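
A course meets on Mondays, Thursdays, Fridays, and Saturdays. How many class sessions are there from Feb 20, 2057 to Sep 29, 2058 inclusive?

Feb 20, 2057 is a Tuesday.
From Feb 20, 2057 to Sep 29, 2058 is 587 days inclusive.
587 = 7 × 83 + 6, so there are 83 full weeks plus 6 extra days.
Each full week contributes 4 days from the set (Mon, Thu, Fri, Sat): 83 × 4 = 332.
The 6 extra days are Tue, Wed, Thu, Fri, Sat, Sun — 3 of them qualify.
Total: 332 + 3 = 335.

335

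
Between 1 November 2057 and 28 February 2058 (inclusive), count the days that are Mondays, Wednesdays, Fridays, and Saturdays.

68

1 November 2057 is a Thursday.
From 1 November 2057 to 28 February 2058 is 120 days inclusive.
120 = 7 × 17 + 1, so there are 17 full weeks plus 1 extra day.
Each full week contributes 4 days from the set (Mon, Wed, Fri, Sat): 17 × 4 = 68.
The 1 extra day is Thu — none qualify.
Total: 68 + 0 = 68.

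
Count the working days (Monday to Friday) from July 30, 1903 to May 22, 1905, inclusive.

473 weekdays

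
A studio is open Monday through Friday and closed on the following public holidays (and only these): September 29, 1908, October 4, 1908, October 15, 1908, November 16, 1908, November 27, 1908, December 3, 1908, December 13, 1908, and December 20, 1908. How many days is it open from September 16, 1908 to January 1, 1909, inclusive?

73 working days

September 16, 1908 is a Wednesday.
That's 108 days from start to end, counting both.
108 = 7 × 15 + 3, so there are 15 full weeks plus 3 extra days.
Each full week contributes 5 weekdays (Mon–Fri): 15 × 5 = 75.
The 3 extra days are Wed, Thu, Fri — 3 of them qualify.
Total: 75 + 3 = 78.
Holidays: September 29, 1908 (Tue); October 4, 1908 (Sun); October 15, 1908 (Thu); November 16, 1908 (Mon); November 27, 1908 (Fri); December 3, 1908 (Thu); December 13, 1908 (Sun); December 20, 1908 (Sun).
5 of the 8 holidays fall on weekdays; the rest are weekends and were already excluded.
Business days: 78 − 5 = 73.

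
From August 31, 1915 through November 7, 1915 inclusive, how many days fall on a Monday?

9 Mondays

August 31, 1915 is a Tuesday.
That's 69 days from start to end, counting both.
69 = 7 × 9 + 6, so there are 9 full weeks plus 6 extra days.
Each full week contributes one Monday: 9 so far.
The 6 extra days are Tue, Wed, Thu, Fri, Sat, Sun — none qualify.
Total: 9 + 0 = 9.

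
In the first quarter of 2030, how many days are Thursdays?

13

Jan 1, 2030 is a Tuesday.
That's 90 days from start to end, counting both.
90 = 7 × 12 + 6, so there are 12 full weeks plus 6 extra days.
Each full week contributes one Thursday: 12 so far.
The 6 extra days are Tue, Wed, Thu, Fri, Sat, Sun — 1 of them qualifies.
Total: 12 + 1 = 13.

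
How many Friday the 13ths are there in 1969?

1

The 13th falls on a Friday when the month's 13th has weekday Fri.
Jan 13 is Mon; Feb 13 is Thu; Mar 13 is Thu; Apr 13 is Sun; May 13 is Tue; Jun 13 is Fri ✓; Jul 13 is Sun; Aug 13 is Wed; Sep 13 is Sat; Oct 13 is Mon; Nov 13 is Thu; Dec 13 is Sat.
Friday the 13ths: Jun.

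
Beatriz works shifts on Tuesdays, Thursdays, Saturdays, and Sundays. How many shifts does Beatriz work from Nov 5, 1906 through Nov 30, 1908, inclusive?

Nov 5, 1906 is a Monday.
From Nov 5, 1906 to Nov 30, 1908 is 757 days inclusive.
757 = 7 × 108 + 1, so there are 108 full weeks plus 1 extra day.
Each full week contributes 4 days from the set (Tue, Thu, Sat, Sun): 108 × 4 = 432.
The 1 extra day is Mon — none qualify.
Total: 432 + 0 = 432.

432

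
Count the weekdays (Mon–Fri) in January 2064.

23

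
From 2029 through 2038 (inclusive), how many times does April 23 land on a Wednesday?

2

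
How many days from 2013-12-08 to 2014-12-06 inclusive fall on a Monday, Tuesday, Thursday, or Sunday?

2013-12-08 is a Sunday.
The range spans 364 days (inclusive of both endpoints).
364 = 7 × 52, so the span is exactly 52 full weeks.
Each full week contributes 4 days from the set (Mon, Tue, Thu, Sun): 52 × 4 = 208.

208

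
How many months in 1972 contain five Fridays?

A month has five Fridays exactly when Friday falls within its first (length − 28) days.
Jan: 31 days, starts Sat → 5 of Sat, Sun, Mon
Feb: 29 days, starts Tue → 5 of Tue
Mar: 31 days, starts Wed → 5 of Wed, Thu, Fri ✓
Apr: 30 days, starts Sat → 5 of Sat, Sun
May: 31 days, starts Mon → 5 of Mon, Tue, Wed
Jun: 30 days, starts Thu → 5 of Thu, Fri ✓
Jul: 31 days, starts Sat → 5 of Sat, Sun, Mon
Aug: 31 days, starts Tue → 5 of Tue, Wed, Thu
Sep: 30 days, starts Fri → 5 of Fri, Sat ✓
Oct: 31 days, starts Sun → 5 of Sun, Mon, Tue
Nov: 30 days, starts Wed → 5 of Wed, Thu
Dec: 31 days, starts Fri → 5 of Fri, Sat, Sun ✓
Months with five Fridays: Mar, Jun, Sep, Dec.

4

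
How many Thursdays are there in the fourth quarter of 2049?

13

2049-10-01 is a Friday.
That's 92 days from start to end, counting both.
92 = 7 × 13 + 1, so there are 13 full weeks plus 1 extra day.
Each full week contributes one Thursday: 13 so far.
The 1 extra day is Fri — none qualify.
Total: 13 + 0 = 13.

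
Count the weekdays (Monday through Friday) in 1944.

260

January 1, 1944 is a Saturday.
That's 366 days from start to end, counting both.
366 = 7 × 52 + 2, so there are 52 full weeks plus 2 extra days.
Each full week contributes 5 weekdays (Mon–Fri): 52 × 5 = 260.
The 2 extra days are Saturday, Sunday — none qualify.
Total: 260 + 0 = 260.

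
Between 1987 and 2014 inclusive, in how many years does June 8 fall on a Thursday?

4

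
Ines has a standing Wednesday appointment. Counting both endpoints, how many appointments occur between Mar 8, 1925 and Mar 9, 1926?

52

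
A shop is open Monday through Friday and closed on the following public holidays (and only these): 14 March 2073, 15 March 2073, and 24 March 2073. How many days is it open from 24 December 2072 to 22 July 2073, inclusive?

24 December 2072 is a Saturday.
From 24 December 2072 to 22 July 2073 is 211 days inclusive.
211 = 7 × 30 + 1, so there are 30 full weeks plus 1 extra day.
Each full week contributes 5 weekdays (Mon–Fri): 30 × 5 = 150.
The 1 extra day is Sat — none qualify.
Total: 150 + 0 = 150.
Holidays: 14 March 2073 (Tue); 15 March 2073 (Wed); 24 March 2073 (Fri).
All 3 holidays fall on weekdays, so subtract 3.
Business days: 150 − 3 = 147.

147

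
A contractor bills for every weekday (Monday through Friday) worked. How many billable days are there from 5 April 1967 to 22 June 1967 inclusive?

5 April 1967 is a Wednesday.
From 5 April 1967 to 22 June 1967 is 79 days inclusive.
79 = 7 × 11 + 2, so there are 11 full weeks plus 2 extra days.
Each full week contributes 5 weekdays (Mon–Fri): 11 × 5 = 55.
The 2 extra days are Wednesday, Thursday — 2 of them qualify.
Total: 55 + 2 = 57.

57 weekdays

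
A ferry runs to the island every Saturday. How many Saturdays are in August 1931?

August 1, 1931 is a Saturday.
The range spans 31 days (inclusive of both endpoints).
31 = 7 × 4 + 3, so there are 4 full weeks plus 3 extra days.
Each full week contributes one Saturday: 4 so far.
The 3 extra days are Saturday, Sunday, Monday — 1 of them qualifies.
Total: 4 + 1 = 5.

5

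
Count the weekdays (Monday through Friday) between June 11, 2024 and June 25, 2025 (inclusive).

272

June 11, 2024 is a Tuesday.
From June 11, 2024 to June 25, 2025 is 380 days inclusive.
380 = 7 × 54 + 2, so there are 54 full weeks plus 2 extra days.
Each full week contributes 5 weekdays (Mon–Fri): 54 × 5 = 270.
The 2 extra days are Tuesday, Wednesday — 2 of them qualify.
Total: 270 + 2 = 272.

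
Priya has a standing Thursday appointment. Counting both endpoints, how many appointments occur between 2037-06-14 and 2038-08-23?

62

2037-06-14 is a Sunday.
That's 436 days from start to end, counting both.
436 = 7 × 62 + 2, so there are 62 full weeks plus 2 extra days.
Each full week contributes one Thursday: 62 so far.
The 2 extra days are Sun, Mon — none qualify.
Total: 62 + 0 = 62.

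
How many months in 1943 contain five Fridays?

A month has five Fridays exactly when Friday falls within its first (length − 28) days.
Jan: 31 days, starts Fri → 5 of Fri, Sat, Sun ✓
Feb: 28 days, starts Mon → 5 of (none)
Mar: 31 days, starts Mon → 5 of Mon, Tue, Wed
Apr: 30 days, starts Thu → 5 of Thu, Fri ✓
May: 31 days, starts Sat → 5 of Sat, Sun, Mon
Jun: 30 days, starts Tue → 5 of Tue, Wed
Jul: 31 days, starts Thu → 5 of Thu, Fri, Sat ✓
Aug: 31 days, starts Sun → 5 of Sun, Mon, Tue
Sep: 30 days, starts Wed → 5 of Wed, Thu
Oct: 31 days, starts Fri → 5 of Fri, Sat, Sun ✓
Nov: 30 days, starts Mon → 5 of Mon, Tue
Dec: 31 days, starts Wed → 5 of Wed, Thu, Fri ✓
Months with five Fridays: Jan, Apr, Jul, Oct, Dec.

5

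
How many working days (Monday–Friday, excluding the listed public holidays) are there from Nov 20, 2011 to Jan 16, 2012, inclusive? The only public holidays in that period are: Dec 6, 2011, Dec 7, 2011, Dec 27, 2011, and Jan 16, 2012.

37 working days

Nov 20, 2011 is a Sunday.
The range spans 58 days (inclusive of both endpoints).
58 = 7 × 8 + 2, so there are 8 full weeks plus 2 extra days.
Each full week contributes 5 weekdays (Mon–Fri): 8 × 5 = 40.
The 2 extra days are Sun, Mon — 1 of them qualifies.
Total: 40 + 1 = 41.
Holidays: Dec 6, 2011 (Tue); Dec 7, 2011 (Wed); Dec 27, 2011 (Tue); Jan 16, 2012 (Mon).
All 4 holidays fall on weekdays, so subtract 4.
Business days: 41 − 4 = 37.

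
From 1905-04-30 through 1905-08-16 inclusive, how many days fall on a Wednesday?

16

1905-04-30 is a Sunday.
The range spans 109 days (inclusive of both endpoints).
109 = 7 × 15 + 4, so there are 15 full weeks plus 4 extra days.
Each full week contributes one Wednesday: 15 so far.
The 4 extra days are Sunday, Monday, Tuesday, Wednesday — 1 of them qualifies.
Total: 15 + 1 = 16.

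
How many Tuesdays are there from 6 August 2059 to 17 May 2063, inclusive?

6 August 2059 is a Wednesday.
That's 1381 days from start to end, counting both.
1381 = 7 × 197 + 2, so there are 197 full weeks plus 2 extra days.
Each full week contributes one Tuesday: 197 so far.
The 2 extra days are Wed, Thu — none qualify.
Total: 197 + 0 = 197.

197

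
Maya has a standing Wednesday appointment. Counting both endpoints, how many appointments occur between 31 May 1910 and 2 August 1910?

9 Wednesdays

31 May 1910 is a Tuesday.
The range spans 64 days (inclusive of both endpoints).
64 = 7 × 9 + 1, so there are 9 full weeks plus 1 extra day.
Each full week contributes one Wednesday: 9 so far.
The 1 extra day is Tue — none qualify.
Total: 9 + 0 = 9.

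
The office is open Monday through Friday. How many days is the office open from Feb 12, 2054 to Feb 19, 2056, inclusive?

527

Feb 12, 2054 is a Thursday.
The range spans 738 days (inclusive of both endpoints).
738 = 7 × 105 + 3, so there are 105 full weeks plus 3 extra days.
Each full week contributes 5 weekdays (Mon–Fri): 105 × 5 = 525.
The 3 extra days are Thu, Fri, Sat — 2 of them qualify.
Total: 525 + 2 = 527.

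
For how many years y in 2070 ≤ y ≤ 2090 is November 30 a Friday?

Day of week of November 30 in each year:
2070: Sun, 2071: Mon, 2072: Wed, 2073: Thu, 2074: Fri ✓, 2075: Sat, 2076: Mon, 2077: Tue, 2078: Wed, 2079: Thu, 2080: Sat, 2081: Sun, 2082: Mon, 2083: Tue, 2084: Thu, 2085: Fri ✓, 2086: Sat, 2087: Sun, 2088: Tue, 2089: Wed, 2090: Thu
Fridays: 2074, 2085.

2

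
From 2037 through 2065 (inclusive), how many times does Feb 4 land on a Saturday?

4

Day of week of February 4 in each year:
2037: Wed, 2038: Thu, 2039: Fri, 2040: Sat ✓, 2041: Mon, 2042: Tue, 2043: Wed, 2044: Thu, 2045: Sat ✓, 2046: Sun, 2047: Mon, 2048: Tue, 2049: Thu, 2050: Fri, 2051: Sat ✓, 2052: Sun, 2053: Tue, 2054: Wed, 2055: Thu, 2056: Fri, 2057: Sun, 2058: Mon, 2059: Tue, 2060: Wed, 2061: Fri, 2062: Sat ✓, 2063: Sun, 2064: Mon, 2065: Wed
Saturdays: 2040, 2045, 2051, 2062.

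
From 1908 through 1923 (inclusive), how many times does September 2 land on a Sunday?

2

Day of week of September 2 in each year:
1908: Wed, 1909: Thu, 1910: Fri, 1911: Sat, 1912: Mon, 1913: Tue, 1914: Wed, 1915: Thu, 1916: Sat, 1917: Sun ✓, 1918: Mon, 1919: Tue, 1920: Thu, 1921: Fri, 1922: Sat, 1923: Sun ✓
Sundays: 1917, 1923.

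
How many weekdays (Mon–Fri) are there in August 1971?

22 weekdays

Aug 1, 1971 is a Sunday.
That's 31 days from start to end, counting both.
31 = 7 × 4 + 3, so there are 4 full weeks plus 3 extra days.
Each full week contributes 5 weekdays (Mon–Fri): 4 × 5 = 20.
The 3 extra days are Sun, Mon, Tue — 2 of them qualify.
Total: 20 + 2 = 22.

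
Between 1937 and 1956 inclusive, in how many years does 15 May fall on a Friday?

2

Day of week of May 15 in each year:
1937: Sat, 1938: Sun, 1939: Mon, 1940: Wed, 1941: Thu, 1942: Fri ✓, 1943: Sat, 1944: Mon, 1945: Tue, 1946: Wed, 1947: Thu, 1948: Sat, 1949: Sun, 1950: Mon, 1951: Tue, 1952: Thu, 1953: Fri ✓, 1954: Sat, 1955: Sun, 1956: Tue
Fridays: 1942, 1953.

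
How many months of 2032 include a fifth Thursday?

5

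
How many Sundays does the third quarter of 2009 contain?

13

Jul 1, 2009 is a Wednesday.
The range spans 92 days (inclusive of both endpoints).
92 = 7 × 13 + 1, so there are 13 full weeks plus 1 extra day.
Each full week contributes one Sunday: 13 so far.
The 1 extra day is Wednesday — none qualify.
Total: 13 + 0 = 13.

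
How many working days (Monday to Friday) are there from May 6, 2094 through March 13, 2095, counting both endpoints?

222

May 6, 2094 is a Thursday.
The range spans 312 days (inclusive of both endpoints).
312 = 7 × 44 + 4, so there are 44 full weeks plus 4 extra days.
Each full week contributes 5 weekdays (Mon–Fri): 44 × 5 = 220.
The 4 extra days are Thu, Fri, Sat, Sun — 2 of them qualify.
Total: 220 + 2 = 222.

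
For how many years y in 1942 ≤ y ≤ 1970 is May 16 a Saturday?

5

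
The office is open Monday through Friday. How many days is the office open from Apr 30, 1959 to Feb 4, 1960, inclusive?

201 weekdays

Apr 30, 1959 is a Thursday.
The range spans 281 days (inclusive of both endpoints).
281 = 7 × 40 + 1, so there are 40 full weeks plus 1 extra day.
Each full week contributes 5 weekdays (Mon–Fri): 40 × 5 = 200.
The 1 extra day is Thursday — 1 of them qualifies.
Total: 200 + 1 = 201.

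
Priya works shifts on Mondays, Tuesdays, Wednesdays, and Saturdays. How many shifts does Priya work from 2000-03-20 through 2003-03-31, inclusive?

633

2000-03-20 is a Monday.
That's 1107 days from start to end, counting both.
1107 = 7 × 158 + 1, so there are 158 full weeks plus 1 extra day.
Each full week contributes 4 days from the set (Mon, Tue, Wed, Sat): 158 × 4 = 632.
The 1 extra day is Mon — 1 of them qualifies.
Total: 632 + 1 = 633.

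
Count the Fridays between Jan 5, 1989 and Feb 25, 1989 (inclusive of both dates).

Jan 5, 1989 is a Thursday.
From Jan 5, 1989 to Feb 25, 1989 is 52 days inclusive.
52 = 7 × 7 + 3, so there are 7 full weeks plus 3 extra days.
Each full week contributes one Friday: 7 so far.
The 3 extra days are Thursday, Friday, Saturday — 1 of them qualifies.
Total: 7 + 1 = 8.

8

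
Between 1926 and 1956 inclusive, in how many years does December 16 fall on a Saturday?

4

Day of week of December 16 in each year:
1926: Thu, 1927: Fri, 1928: Sun, 1929: Mon, 1930: Tue, 1931: Wed, 1932: Fri, 1933: Sat ✓, 1934: Sun, 1935: Mon, 1936: Wed, 1937: Thu, 1938: Fri, 1939: Sat ✓, 1940: Mon, 1941: Tue, 1942: Wed, 1943: Thu, 1944: Sat ✓, 1945: Sun, 1946: Mon, 1947: Tue, 1948: Thu, 1949: Fri, 1950: Sat ✓, 1951: Sun, 1952: Tue, 1953: Wed, 1954: Thu, 1955: Fri, 1956: Sun
Saturdays: 1933, 1939, 1944, 1950.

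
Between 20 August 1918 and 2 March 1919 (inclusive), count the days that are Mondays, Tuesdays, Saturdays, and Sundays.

20 August 1918 is a Tuesday.
That's 195 days from start to end, counting both.
195 = 7 × 27 + 6, so there are 27 full weeks plus 6 extra days.
Each full week contributes 4 days from the set (Mon, Tue, Sat, Sun): 27 × 4 = 108.
The 6 extra days are Tue, Wed, Thu, Fri, Sat, Sun — 3 of them qualify.
Total: 108 + 3 = 111.

111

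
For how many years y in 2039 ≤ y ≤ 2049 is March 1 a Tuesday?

2

Day of week of March 1 in each year:
2039: Tue ✓, 2040: Thu, 2041: Fri, 2042: Sat, 2043: Sun, 2044: Tue ✓, 2045: Wed, 2046: Thu, 2047: Fri, 2048: Sun, 2049: Mon
Tuesdays: 2039, 2044.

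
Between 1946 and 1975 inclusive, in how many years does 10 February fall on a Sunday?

Day of week of February 10 in each year:
1946: Sun ✓, 1947: Mon, 1948: Tue, 1949: Thu, 1950: Fri, 1951: Sat, 1952: Sun ✓, 1953: Tue, 1954: Wed, 1955: Thu, 1956: Fri, 1957: Sun ✓, 1958: Mon, 1959: Tue, 1960: Wed, 1961: Fri, 1962: Sat, 1963: Sun ✓, 1964: Mon, 1965: Wed, 1966: Thu, 1967: Fri, 1968: Sat, 1969: Mon, 1970: Tue, 1971: Wed, 1972: Thu, 1973: Sat, 1974: Sun ✓, 1975: Mon
Sundays: 1946, 1952, 1957, 1963, 1974.

5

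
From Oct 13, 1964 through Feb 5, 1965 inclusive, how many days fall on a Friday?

17

Oct 13, 1964 is a Tuesday.
From Oct 13, 1964 to Feb 5, 1965 is 116 days inclusive.
116 = 7 × 16 + 4, so there are 16 full weeks plus 4 extra days.
Each full week contributes one Friday: 16 so far.
The 4 extra days are Tuesday, Wednesday, Thursday, Friday — 1 of them qualifies.
Total: 16 + 1 = 17.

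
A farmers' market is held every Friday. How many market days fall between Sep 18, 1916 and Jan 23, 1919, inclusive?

122 Fridays

Sep 18, 1916 is a Monday.
The range spans 858 days (inclusive of both endpoints).
858 = 7 × 122 + 4, so there are 122 full weeks plus 4 extra days.
Each full week contributes one Friday: 122 so far.
The 4 extra days are Mon, Tue, Wed, Thu — none qualify.
Total: 122 + 0 = 122.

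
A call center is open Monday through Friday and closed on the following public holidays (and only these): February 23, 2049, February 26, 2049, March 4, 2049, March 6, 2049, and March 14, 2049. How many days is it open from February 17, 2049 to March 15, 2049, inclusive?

February 17, 2049 is a Wednesday.
From February 17, 2049 to March 15, 2049 is 27 days inclusive.
27 = 7 × 3 + 6, so there are 3 full weeks plus 6 extra days.
Each full week contributes 5 weekdays (Mon–Fri): 3 × 5 = 15.
The 6 extra days are Wed, Thu, Fri, Sat, Sun, Mon — 4 of them qualify.
Total: 15 + 4 = 19.
Holidays: February 23, 2049 (Tue); February 26, 2049 (Fri); March 4, 2049 (Thu); March 6, 2049 (Sat); March 14, 2049 (Sun).
3 of the 5 holidays fall on weekdays; the rest are weekends and were already excluded.
Business days: 19 − 3 = 16.

16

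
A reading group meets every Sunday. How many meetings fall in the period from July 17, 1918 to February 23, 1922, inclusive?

188

July 17, 1918 is a Wednesday.
From July 17, 1918 to February 23, 1922 is 1318 days inclusive.
1318 = 7 × 188 + 2, so there are 188 full weeks plus 2 extra days.
Each full week contributes one Sunday: 188 so far.
The 2 extra days are Wednesday, Thursday — none qualify.
Total: 188 + 0 = 188.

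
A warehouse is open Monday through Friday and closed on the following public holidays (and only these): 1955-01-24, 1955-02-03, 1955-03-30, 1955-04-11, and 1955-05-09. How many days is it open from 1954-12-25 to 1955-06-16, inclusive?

119

1954-12-25 is a Saturday.
The range spans 174 days (inclusive of both endpoints).
174 = 7 × 24 + 6, so there are 24 full weeks plus 6 extra days.
Each full week contributes 5 weekdays (Mon–Fri): 24 × 5 = 120.
The 6 extra days are Sat, Sun, Mon, Tue, Wed, Thu — 4 of them qualify.
Total: 120 + 4 = 124.
Holidays: 1955-01-24 (Mon); 1955-02-03 (Thu); 1955-03-30 (Wed); 1955-04-11 (Mon); 1955-05-09 (Mon).
All 5 holidays fall on weekdays, so subtract 5.
Business days: 124 − 5 = 119.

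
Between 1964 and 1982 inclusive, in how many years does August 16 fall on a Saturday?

3

Day of week of August 16 in each year:
1964: Sun, 1965: Mon, 1966: Tue, 1967: Wed, 1968: Fri, 1969: Sat ✓, 1970: Sun, 1971: Mon, 1972: Wed, 1973: Thu, 1974: Fri, 1975: Sat ✓, 1976: Mon, 1977: Tue, 1978: Wed, 1979: Thu, 1980: Sat ✓, 1981: Sun, 1982: Mon
Saturdays: 1969, 1975, 1980.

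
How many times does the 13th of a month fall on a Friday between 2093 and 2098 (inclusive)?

Friday-the-13ths by year:
2093: Feb, Mar, Nov
2094: Aug
2095: May
2096: Jan, Apr, Jul
2097: Sep, Dec
2098: Jun

11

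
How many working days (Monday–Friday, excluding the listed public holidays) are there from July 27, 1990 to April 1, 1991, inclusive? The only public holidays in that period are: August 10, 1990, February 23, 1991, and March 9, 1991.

176

July 27, 1990 is a Friday.
The range spans 249 days (inclusive of both endpoints).
249 = 7 × 35 + 4, so there are 35 full weeks plus 4 extra days.
Each full week contributes 5 weekdays (Mon–Fri): 35 × 5 = 175.
The 4 extra days are Friday, Saturday, Sunday, Monday — 2 of them qualify.
Total: 175 + 2 = 177.
Holidays: August 10, 1990 (Fri); February 23, 1991 (Sat); March 9, 1991 (Sat).
1 of the 3 holidays fall on weekdays; the rest are weekends and were already excluded.
Business days: 177 − 1 = 176.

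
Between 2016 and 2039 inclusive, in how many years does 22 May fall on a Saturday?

Day of week of May 22 in each year:
2016: Sun, 2017: Mon, 2018: Tue, 2019: Wed, 2020: Fri, 2021: Sat ✓, 2022: Sun, 2023: Mon, 2024: Wed, 2025: Thu, 2026: Fri, 2027: Sat ✓, 2028: Mon, 2029: Tue, 2030: Wed, 2031: Thu, 2032: Sat ✓, 2033: Sun, 2034: Mon, 2035: Tue, 2036: Thu, 2037: Fri, 2038: Sat ✓, 2039: Sun
Saturdays: 2021, 2027, 2032, 2038.

4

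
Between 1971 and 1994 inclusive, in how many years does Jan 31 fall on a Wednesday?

3

Day of week of January 31 in each year:
1971: Sun, 1972: Mon, 1973: Wed ✓, 1974: Thu, 1975: Fri, 1976: Sat, 1977: Mon, 1978: Tue, 1979: Wed ✓, 1980: Thu, 1981: Sat, 1982: Sun, 1983: Mon, 1984: Tue, 1985: Thu, 1986: Fri, 1987: Sat, 1988: Sun, 1989: Tue, 1990: Wed ✓, 1991: Thu, 1992: Fri, 1993: Sun, 1994: Mon
Wednesdays: 1973, 1979, 1990.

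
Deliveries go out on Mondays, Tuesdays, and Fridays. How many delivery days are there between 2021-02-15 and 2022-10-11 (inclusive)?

260

2021-02-15 is a Monday.
That's 604 days from start to end, counting both.
604 = 7 × 86 + 2, so there are 86 full weeks plus 2 extra days.
Each full week contributes 3 days from the set (Mon, Tue, Fri): 86 × 3 = 258.
The 2 extra days are Mon, Tue — 2 of them qualify.
Total: 258 + 2 = 260.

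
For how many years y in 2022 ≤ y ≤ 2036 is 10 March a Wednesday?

2

Day of week of March 10 in each year:
2022: Thu, 2023: Fri, 2024: Sun, 2025: Mon, 2026: Tue, 2027: Wed ✓, 2028: Fri, 2029: Sat, 2030: Sun, 2031: Mon, 2032: Wed ✓, 2033: Thu, 2034: Fri, 2035: Sat, 2036: Mon
Wednesdays: 2027, 2032.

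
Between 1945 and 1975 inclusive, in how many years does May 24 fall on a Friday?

Day of week of May 24 in each year:
1945: Thu, 1946: Fri ✓, 1947: Sat, 1948: Mon, 1949: Tue, 1950: Wed, 1951: Thu, 1952: Sat, 1953: Sun, 1954: Mon, 1955: Tue, 1956: Thu, 1957: Fri ✓, 1958: Sat, 1959: Sun, 1960: Tue, 1961: Wed, 1962: Thu, 1963: Fri ✓, 1964: Sun, 1965: Mon, 1966: Tue, 1967: Wed, 1968: Fri ✓, 1969: Sat, 1970: Sun, 1971: Mon, 1972: Wed, 1973: Thu, 1974: Fri ✓, 1975: Sat
Fridays: 1946, 1957, 1963, 1968, 1974.

5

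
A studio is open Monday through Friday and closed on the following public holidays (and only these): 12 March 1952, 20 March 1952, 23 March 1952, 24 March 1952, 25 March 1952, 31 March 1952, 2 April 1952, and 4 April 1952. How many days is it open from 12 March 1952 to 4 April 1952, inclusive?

11

12 March 1952 is a Wednesday.
That's 24 days from start to end, counting both.
24 = 7 × 3 + 3, so there are 3 full weeks plus 3 extra days.
Each full week contributes 5 weekdays (Mon–Fri): 3 × 5 = 15.
The 3 extra days are Wednesday, Thursday, Friday — 3 of them qualify.
Total: 15 + 3 = 18.
Holidays: 12 March 1952 (Wed); 20 March 1952 (Thu); 23 March 1952 (Sun); 24 March 1952 (Mon); 25 March 1952 (Tue); 31 March 1952 (Mon); 2 April 1952 (Wed); 4 April 1952 (Fri).
7 of the 8 holidays fall on weekdays; the rest are weekends and were already excluded.
Business days: 18 − 7 = 11.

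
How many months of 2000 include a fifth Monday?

A month has five Mondays exactly when Monday falls within its first (length − 28) days.
Jan: 31 days, starts Sat → 5 of Sat, Sun, Mon ✓
Feb: 29 days, starts Tue → 5 of Tue
Mar: 31 days, starts Wed → 5 of Wed, Thu, Fri
Apr: 30 days, starts Sat → 5 of Sat, Sun
May: 31 days, starts Mon → 5 of Mon, Tue, Wed ✓
Jun: 30 days, starts Thu → 5 of Thu, Fri
Jul: 31 days, starts Sat → 5 of Sat, Sun, Mon ✓
Aug: 31 days, starts Tue → 5 of Tue, Wed, Thu
Sep: 30 days, starts Fri → 5 of Fri, Sat
Oct: 31 days, starts Sun → 5 of Sun, Mon, Tue ✓
Nov: 30 days, starts Wed → 5 of Wed, Thu
Dec: 31 days, starts Fri → 5 of Fri, Sat, Sun
Months with five Mondays: Jan, May, Jul, Oct.

4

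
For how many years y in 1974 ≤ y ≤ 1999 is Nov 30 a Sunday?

4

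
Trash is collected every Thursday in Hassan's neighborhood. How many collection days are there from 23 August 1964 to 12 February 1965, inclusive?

23 August 1964 is a Sunday.
From 23 August 1964 to 12 February 1965 is 174 days inclusive.
174 = 7 × 24 + 6, so there are 24 full weeks plus 6 extra days.
Each full week contributes one Thursday: 24 so far.
The 6 extra days are Sun, Mon, Tue, Wed, Thu, Fri — 1 of them qualifies.
Total: 24 + 1 = 25.

25 Thursdays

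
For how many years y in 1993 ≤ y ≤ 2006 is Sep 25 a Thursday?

Day of week of September 25 in each year:
1993: Sat, 1994: Sun, 1995: Mon, 1996: Wed, 1997: Thu ✓, 1998: Fri, 1999: Sat, 2000: Mon, 2001: Tue, 2002: Wed, 2003: Thu ✓, 2004: Sat, 2005: Sun, 2006: Mon
Thursdays: 1997, 2003.

2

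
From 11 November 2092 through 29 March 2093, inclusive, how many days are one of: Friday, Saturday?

40

11 November 2092 is a Tuesday.
The range spans 139 days (inclusive of both endpoints).
139 = 7 × 19 + 6, so there are 19 full weeks plus 6 extra days.
Each full week contributes 2 days from the set (Fri, Sat): 19 × 2 = 38.
The 6 extra days are Tue, Wed, Thu, Fri, Sat, Sun — 2 of them qualify.
Total: 38 + 2 = 40.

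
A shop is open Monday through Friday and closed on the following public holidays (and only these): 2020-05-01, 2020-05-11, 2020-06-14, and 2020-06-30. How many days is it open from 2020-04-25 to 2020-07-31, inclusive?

67 business days

2020-04-25 is a Saturday.
From 2020-04-25 to 2020-07-31 is 98 days inclusive.
98 = 7 × 14, so the span is exactly 14 full weeks.
Each full week contributes 5 weekdays (Mon–Fri): 14 × 5 = 70.
Holidays: 2020-05-01 (Fri); 2020-05-11 (Mon); 2020-06-14 (Sun); 2020-06-30 (Tue).
3 of the 4 holidays fall on weekdays; the rest are weekends and were already excluded.
Business days: 70 − 3 = 67.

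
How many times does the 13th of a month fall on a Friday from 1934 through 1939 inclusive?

10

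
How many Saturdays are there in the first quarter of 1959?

13

Jan 1, 1959 is a Thursday.
From Jan 1, 1959 to Mar 31, 1959 is 90 days inclusive.
90 = 7 × 12 + 6, so there are 12 full weeks plus 6 extra days.
Each full week contributes one Saturday: 12 so far.
The 6 extra days are Thu, Fri, Sat, Sun, Mon, Tue — 1 of them qualifies.
Total: 12 + 1 = 13.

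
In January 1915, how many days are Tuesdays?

4

January 1, 1915 is a Friday.
That's 31 days from start to end, counting both.
31 = 7 × 4 + 3, so there are 4 full weeks plus 3 extra days.
Each full week contributes one Tuesday: 4 so far.
The 3 extra days are Fri, Sat, Sun — none qualify.
Total: 4 + 0 = 4.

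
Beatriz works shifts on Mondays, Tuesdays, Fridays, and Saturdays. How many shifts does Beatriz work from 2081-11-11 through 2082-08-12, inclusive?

2081-11-11 is a Tuesday.
The range spans 275 days (inclusive of both endpoints).
275 = 7 × 39 + 2, so there are 39 full weeks plus 2 extra days.
Each full week contributes 4 days from the set (Mon, Tue, Fri, Sat): 39 × 4 = 156.
The 2 extra days are Tue, Wed — 1 of them qualifies.
Total: 156 + 1 = 157.

157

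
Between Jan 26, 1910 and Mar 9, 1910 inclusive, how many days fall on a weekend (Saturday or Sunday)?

12

Jan 26, 1910 is a Wednesday.
The range spans 43 days (inclusive of both endpoints).
43 = 7 × 6 + 1, so there are 6 full weeks plus 1 extra day.
Each full week contributes 2 weekend days (Sat, Sun): 6 × 2 = 12.
The 1 extra day is Wednesday — none qualify.
Total: 12 + 0 = 12.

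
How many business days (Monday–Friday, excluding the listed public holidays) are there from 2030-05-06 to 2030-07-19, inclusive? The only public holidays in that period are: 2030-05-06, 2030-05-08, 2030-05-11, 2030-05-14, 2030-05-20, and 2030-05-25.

2030-05-06 is a Monday.
The range spans 75 days (inclusive of both endpoints).
75 = 7 × 10 + 5, so there are 10 full weeks plus 5 extra days.
Each full week contributes 5 weekdays (Mon–Fri): 10 × 5 = 50.
The 5 extra days are Mon, Tue, Wed, Thu, Fri — 5 of them qualify.
Total: 50 + 5 = 55.
Holidays: 2030-05-06 (Mon); 2030-05-08 (Wed); 2030-05-11 (Sat); 2030-05-14 (Tue); 2030-05-20 (Mon); 2030-05-25 (Sat).
4 of the 6 holidays fall on weekdays; the rest are weekends and were already excluded.
Business days: 55 − 4 = 51.

51 business days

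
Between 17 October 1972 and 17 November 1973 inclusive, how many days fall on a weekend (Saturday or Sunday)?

113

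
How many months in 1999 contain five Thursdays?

4

A month has five Thursdays exactly when Thursday falls within its first (length − 28) days.
Jan: 31 days, starts Fri → 5 of Fri, Sat, Sun
Feb: 28 days, starts Mon → 5 of (none)
Mar: 31 days, starts Mon → 5 of Mon, Tue, Wed
Apr: 30 days, starts Thu → 5 of Thu, Fri ✓
May: 31 days, starts Sat → 5 of Sat, Sun, Mon
Jun: 30 days, starts Tue → 5 of Tue, Wed
Jul: 31 days, starts Thu → 5 of Thu, Fri, Sat ✓
Aug: 31 days, starts Sun → 5 of Sun, Mon, Tue
Sep: 30 days, starts Wed → 5 of Wed, Thu ✓
Oct: 31 days, starts Fri → 5 of Fri, Sat, Sun
Nov: 30 days, starts Mon → 5 of Mon, Tue
Dec: 31 days, starts Wed → 5 of Wed, Thu, Fri ✓
Months with five Thursdays: Apr, Jul, Sep, Dec.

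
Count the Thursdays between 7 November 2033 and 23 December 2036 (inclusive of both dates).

163

7 November 2033 is a Monday.
The range spans 1143 days (inclusive of both endpoints).
1143 = 7 × 163 + 2, so there are 163 full weeks plus 2 extra days.
Each full week contributes one Thursday: 163 so far.
The 2 extra days are Monday, Tuesday — none qualify.
Total: 163 + 0 = 163.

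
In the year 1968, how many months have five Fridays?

4

A month has five Fridays exactly when Friday falls within its first (length − 28) days.
Jan: 31 days, starts Mon → 5 of Mon, Tue, Wed
Feb: 29 days, starts Thu → 5 of Thu
Mar: 31 days, starts Fri → 5 of Fri, Sat, Sun ✓
Apr: 30 days, starts Mon → 5 of Mon, Tue
May: 31 days, starts Wed → 5 of Wed, Thu, Fri ✓
Jun: 30 days, starts Sat → 5 of Sat, Sun
Jul: 31 days, starts Mon → 5 of Mon, Tue, Wed
Aug: 31 days, starts Thu → 5 of Thu, Fri, Sat ✓
Sep: 30 days, starts Sun → 5 of Sun, Mon
Oct: 31 days, starts Tue → 5 of Tue, Wed, Thu
Nov: 30 days, starts Fri → 5 of Fri, Sat ✓
Dec: 31 days, starts Sun → 5 of Sun, Mon, Tue
Months with five Fridays: Mar, May, Aug, Nov.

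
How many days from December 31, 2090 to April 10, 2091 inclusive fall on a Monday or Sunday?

30

December 31, 2090 is a Sunday.
That's 101 days from start to end, counting both.
101 = 7 × 14 + 3, so there are 14 full weeks plus 3 extra days.
Each full week contributes 2 days from the set (Mon, Sun): 14 × 2 = 28.
The 3 extra days are Sunday, Monday, Tuesday — 2 of them qualify.
Total: 28 + 2 = 30.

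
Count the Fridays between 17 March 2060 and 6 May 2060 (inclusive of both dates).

7 Fridays

17 March 2060 is a Wednesday.
That's 51 days from start to end, counting both.
51 = 7 × 7 + 2, so there are 7 full weeks plus 2 extra days.
Each full week contributes one Friday: 7 so far.
The 2 extra days are Wed, Thu — none qualify.
Total: 7 + 0 = 7.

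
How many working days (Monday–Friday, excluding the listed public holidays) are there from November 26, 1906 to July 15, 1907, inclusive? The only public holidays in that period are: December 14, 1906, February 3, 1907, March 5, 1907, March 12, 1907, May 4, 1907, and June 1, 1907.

163 working days

November 26, 1906 is a Monday.
The range spans 232 days (inclusive of both endpoints).
232 = 7 × 33 + 1, so there are 33 full weeks plus 1 extra day.
Each full week contributes 5 weekdays (Mon–Fri): 33 × 5 = 165.
The 1 extra day is Mon — 1 of them qualifies.
Total: 165 + 1 = 166.
Holidays: December 14, 1906 (Fri); February 3, 1907 (Sun); March 5, 1907 (Tue); March 12, 1907 (Tue); May 4, 1907 (Sat); June 1, 1907 (Sat).
3 of the 6 holidays fall on weekdays; the rest are weekends and were already excluded.
Business days: 166 − 3 = 163.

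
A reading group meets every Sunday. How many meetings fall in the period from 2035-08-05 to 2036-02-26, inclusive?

2035-08-05 is a Sunday.
That's 206 days from start to end, counting both.
206 = 7 × 29 + 3, so there are 29 full weeks plus 3 extra days.
Each full week contributes one Sunday: 29 so far.
The 3 extra days are Sunday, Monday, Tuesday — 1 of them qualifies.
Total: 29 + 1 = 30.

30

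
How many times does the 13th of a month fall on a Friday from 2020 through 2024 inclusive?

Friday-the-13ths by year:
2020: Mar, Nov
2021: Aug
2022: May
2023: Jan, Oct
2024: Sep, Dec

8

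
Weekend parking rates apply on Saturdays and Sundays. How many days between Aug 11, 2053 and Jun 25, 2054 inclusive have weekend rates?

Aug 11, 2053 is a Monday.
From Aug 11, 2053 to Jun 25, 2054 is 319 days inclusive.
319 = 7 × 45 + 4, so there are 45 full weeks plus 4 extra days.
Each full week contributes 2 weekend days (Sat, Sun): 45 × 2 = 90.
The 4 extra days are Monday, Tuesday, Wednesday, Thursday — none qualify.
Total: 90 + 0 = 90.

90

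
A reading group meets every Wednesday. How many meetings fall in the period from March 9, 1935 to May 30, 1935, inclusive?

12

March 9, 1935 is a Saturday.
The range spans 83 days (inclusive of both endpoints).
83 = 7 × 11 + 6, so there are 11 full weeks plus 6 extra days.
Each full week contributes one Wednesday: 11 so far.
The 6 extra days are Saturday, Sunday, Monday, Tuesday, Wednesday, Thursday — 1 of them qualifies.
Total: 11 + 1 = 12.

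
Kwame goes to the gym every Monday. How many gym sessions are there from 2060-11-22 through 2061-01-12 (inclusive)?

2060-11-22 is a Monday.
That's 52 days from start to end, counting both.
52 = 7 × 7 + 3, so there are 7 full weeks plus 3 extra days.
Each full week contributes one Monday: 7 so far.
The 3 extra days are Monday, Tuesday, Wednesday — 1 of them qualifies.
Total: 7 + 1 = 8.

8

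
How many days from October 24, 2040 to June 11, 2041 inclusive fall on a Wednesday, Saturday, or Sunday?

99

October 24, 2040 is a Wednesday.
That's 231 days from start to end, counting both.
231 = 7 × 33, so the span is exactly 33 full weeks.
Each full week contributes 3 days from the set (Wed, Sat, Sun): 33 × 3 = 99.
Total: 99.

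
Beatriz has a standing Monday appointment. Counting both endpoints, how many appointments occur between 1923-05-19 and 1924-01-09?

34 Mondays

1923-05-19 is a Saturday.
That's 236 days from start to end, counting both.
236 = 7 × 33 + 5, so there are 33 full weeks plus 5 extra days.
Each full week contributes one Monday: 33 so far.
The 5 extra days are Saturday, Sunday, Monday, Tuesday, Wednesday — 1 of them qualifies.
Total: 33 + 1 = 34.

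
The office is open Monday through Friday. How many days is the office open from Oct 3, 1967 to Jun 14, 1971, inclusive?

Oct 3, 1967 is a Tuesday.
From Oct 3, 1967 to Jun 14, 1971 is 1351 days inclusive.
1351 = 7 × 193, so the span is exactly 193 full weeks.
Each full week contributes 5 weekdays (Mon–Fri): 193 × 5 = 965.

965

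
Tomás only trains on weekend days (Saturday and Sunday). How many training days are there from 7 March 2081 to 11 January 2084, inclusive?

7 March 2081 is a Friday.
From 7 March 2081 to 11 January 2084 is 1041 days inclusive.
1041 = 7 × 148 + 5, so there are 148 full weeks plus 5 extra days.
Each full week contributes 2 weekend days (Sat, Sun): 148 × 2 = 296.
The 5 extra days are Fri, Sat, Sun, Mon, Tue — 2 of them qualify.
Total: 296 + 2 = 298.

298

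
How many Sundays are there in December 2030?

5

1 December 2030 is a Sunday.
The range spans 31 days (inclusive of both endpoints).
31 = 7 × 4 + 3, so there are 4 full weeks plus 3 extra days.
Each full week contributes one Sunday: 4 so far.
The 3 extra days are Sun, Mon, Tue — 1 of them qualifies.
Total: 4 + 1 = 5.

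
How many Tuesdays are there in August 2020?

4

1 August 2020 is a Saturday.
The range spans 31 days (inclusive of both endpoints).
31 = 7 × 4 + 3, so there are 4 full weeks plus 3 extra days.
Each full week contributes one Tuesday: 4 so far.
The 3 extra days are Sat, Sun, Mon — none qualify.
Total: 4 + 0 = 4.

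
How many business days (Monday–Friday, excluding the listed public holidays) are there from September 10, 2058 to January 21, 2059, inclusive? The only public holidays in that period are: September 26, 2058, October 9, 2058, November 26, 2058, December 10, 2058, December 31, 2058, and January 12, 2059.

91 business days

September 10, 2058 is a Tuesday.
The range spans 134 days (inclusive of both endpoints).
134 = 7 × 19 + 1, so there are 19 full weeks plus 1 extra day.
Each full week contributes 5 weekdays (Mon–Fri): 19 × 5 = 95.
The 1 extra day is Tue — 1 of them qualifies.
Total: 95 + 1 = 96.
Holidays: September 26, 2058 (Thu); October 9, 2058 (Wed); November 26, 2058 (Tue); December 10, 2058 (Tue); December 31, 2058 (Tue); January 12, 2059 (Sun).
5 of the 6 holidays fall on weekdays; the rest are weekends and were already excluded.
Business days: 96 − 5 = 91.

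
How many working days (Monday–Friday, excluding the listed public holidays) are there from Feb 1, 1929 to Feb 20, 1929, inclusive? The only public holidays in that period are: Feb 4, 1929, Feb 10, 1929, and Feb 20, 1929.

Feb 1, 1929 is a Friday.
The range spans 20 days (inclusive of both endpoints).
20 = 7 × 2 + 6, so there are 2 full weeks plus 6 extra days.
Each full week contributes 5 weekdays (Mon–Fri): 2 × 5 = 10.
The 6 extra days are Friday, Saturday, Sunday, Monday, Tuesday, Wednesday — 4 of them qualify.
Total: 10 + 4 = 14.
Holidays: Feb 4, 1929 (Mon); Feb 10, 1929 (Sun); Feb 20, 1929 (Wed).
2 of the 3 holidays fall on weekdays; the rest are weekends and were already excluded.
Business days: 14 − 2 = 12.

12 working days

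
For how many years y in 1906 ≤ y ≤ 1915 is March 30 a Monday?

Day of week of March 30 in each year:
1906: Fri, 1907: Sat, 1908: Mon ✓, 1909: Tue, 1910: Wed, 1911: Thu, 1912: Sat, 1913: Sun, 1914: Mon ✓, 1915: Tue
Mondays: 1908, 1914.

2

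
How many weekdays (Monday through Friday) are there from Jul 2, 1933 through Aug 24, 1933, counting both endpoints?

39 weekdays

Jul 2, 1933 is a Sunday.
The range spans 54 days (inclusive of both endpoints).
54 = 7 × 7 + 5, so there are 7 full weeks plus 5 extra days.
Each full week contributes 5 weekdays (Mon–Fri): 7 × 5 = 35.
The 5 extra days are Sun, Mon, Tue, Wed, Thu — 4 of them qualify.
Total: 35 + 4 = 39.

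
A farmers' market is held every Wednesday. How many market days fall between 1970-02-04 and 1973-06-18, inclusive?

1970-02-04 is a Wednesday.
From 1970-02-04 to 1973-06-18 is 1231 days inclusive.
1231 = 7 × 175 + 6, so there are 175 full weeks plus 6 extra days.
Each full week contributes one Wednesday: 175 so far.
The 6 extra days are Wed, Thu, Fri, Sat, Sun, Mon — 1 of them qualifies.
Total: 175 + 1 = 176.

176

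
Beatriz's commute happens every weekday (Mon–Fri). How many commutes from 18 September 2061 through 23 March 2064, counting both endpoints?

18 September 2061 is a Sunday.
That's 918 days from start to end, counting both.
918 = 7 × 131 + 1, so there are 131 full weeks plus 1 extra day.
Each full week contributes 5 weekdays (Mon–Fri): 131 × 5 = 655.
The 1 extra day is Sun — none qualify.
Total: 655 + 0 = 655.

655 weekdays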